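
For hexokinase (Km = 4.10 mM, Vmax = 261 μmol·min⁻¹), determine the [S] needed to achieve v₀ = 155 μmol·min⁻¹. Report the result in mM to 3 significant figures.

Rearranging v = Vmax[S]/(Km+[S]) gives [S] = Km·v/(Vmax − v).
[S] = 4.10 × 155 / (261 − 155) = 635.5/106.0 = 6.00 mM.

6.00 mM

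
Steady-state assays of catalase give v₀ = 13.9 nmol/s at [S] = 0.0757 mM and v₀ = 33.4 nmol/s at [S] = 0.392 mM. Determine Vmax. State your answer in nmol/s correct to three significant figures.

In reciprocal form, 1/v = (Km/Vmax)·(1/[S]) + 1/Vmax. The two points give (1/[S], 1/v) = (13.21, 0.07194) and (2.551, 0.02994).
Slope = (0.07194 − 0.02994)/(13.21 − 2.551) = 0.003941; intercept = 0.07194 − 0.003941×13.21 = 0.01989.
Vmax = 1/intercept = 50.3 nmol/s; Km = slope × Vmax = 0.003941 × 50.3 = 0.198 mM.

50.3 nmol/s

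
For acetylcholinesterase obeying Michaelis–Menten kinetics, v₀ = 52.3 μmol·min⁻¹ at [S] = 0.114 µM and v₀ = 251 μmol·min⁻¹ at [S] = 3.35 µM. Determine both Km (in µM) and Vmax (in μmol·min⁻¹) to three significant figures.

In reciprocal form, 1/v = (Km/Vmax)·(1/[S]) + 1/Vmax. The two points give (1/[S], 1/v) = (8.772, 0.01912) and (0.2985, 0.003984).
Slope = (0.01912 − 0.003984)/(8.772 − 0.2985) = 0.001786; intercept = 0.01912 − 0.001786×8.772 = 0.003451.
Vmax = 1/intercept = 290 μmol·min⁻¹; Km = slope × Vmax = 0.001786 × 290 = 0.518 µM.

Km = 0.518 µM; Vmax = 290 μmol·min⁻¹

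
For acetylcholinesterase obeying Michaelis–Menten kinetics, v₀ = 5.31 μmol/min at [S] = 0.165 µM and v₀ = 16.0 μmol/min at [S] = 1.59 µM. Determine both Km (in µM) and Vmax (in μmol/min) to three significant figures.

Km = 0.483 µM; Vmax = 20.9 μmol/min

In reciprocal form, 1/v = (Km/Vmax)·(1/[S]) + 1/Vmax. The two points give (1/[S], 1/v) = (6.061, 0.1883) and (0.6289, 0.06250).
Slope = (0.1883 − 0.06250)/(6.061 − 0.6289) = 0.02316; intercept = 0.1883 − 0.02316×6.061 = 0.04793.
Vmax = 1/intercept = 20.9 μmol/min; Km = slope × Vmax = 0.02316 × 20.9 = 0.483 µM.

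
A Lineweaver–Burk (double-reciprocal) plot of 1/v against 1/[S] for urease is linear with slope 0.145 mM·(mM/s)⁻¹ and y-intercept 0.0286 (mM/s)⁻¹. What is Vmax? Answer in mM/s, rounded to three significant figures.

35.0 mM/s

The y-intercept of a Lineweaver–Burk plot equals 1/Vmax, so Vmax = 1/0.0286 = 35.0 mM/s.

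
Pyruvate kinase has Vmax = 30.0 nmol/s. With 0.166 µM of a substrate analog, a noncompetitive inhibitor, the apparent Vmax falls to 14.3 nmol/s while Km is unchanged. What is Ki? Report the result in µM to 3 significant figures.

Noncompetitive: Vmax,app = Vmax/α with α = 1 + [I]/Ki.
α = Vmax/Vmax,app = 30.0/14.3 = 2.098.
Since α = 1 + [I]/Ki, [I]/Ki = 2.098 − 1 = 1.098 and Ki = 0.166/1.098 = 0.151 µM.

0.151 µM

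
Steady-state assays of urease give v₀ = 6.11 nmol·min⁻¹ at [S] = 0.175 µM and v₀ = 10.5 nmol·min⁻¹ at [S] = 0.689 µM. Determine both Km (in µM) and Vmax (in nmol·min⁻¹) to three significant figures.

Km = 0.223 µM; Vmax = 13.9 nmol·min⁻¹

In reciprocal form, 1/v = (Km/Vmax)·(1/[S]) + 1/Vmax. The two points give (1/[S], 1/v) = (5.714, 0.1637) and (1.451, 0.09524).
Slope = (0.1637 − 0.09524)/(5.714 − 1.451) = 0.01605; intercept = 0.1637 − 0.01605×5.714 = 0.07194.
Vmax = 1/intercept = 13.9 nmol·min⁻¹; Km = slope × Vmax = 0.01605 × 13.9 = 0.223 µM.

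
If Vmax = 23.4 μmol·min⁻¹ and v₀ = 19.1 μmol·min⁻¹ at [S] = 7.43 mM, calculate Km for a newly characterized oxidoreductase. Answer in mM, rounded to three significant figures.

1.67 mM

From v = Vmax[S]/(Km+[S]), Km = [S](Vmax − v)/v.
Km = 7.43 × (23.4 − 19.1) / 19.1 = 31.95/19.1 = 1.67 mM.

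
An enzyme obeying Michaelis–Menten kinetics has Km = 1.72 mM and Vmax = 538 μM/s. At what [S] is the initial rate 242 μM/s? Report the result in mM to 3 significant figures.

Rearranging v = Vmax[S]/(Km+[S]) gives [S] = Km·v/(Vmax − v).
[S] = 1.72 × 242 / (538 − 242) = 416.2/296.0 = 1.41 mM.

1.41 mM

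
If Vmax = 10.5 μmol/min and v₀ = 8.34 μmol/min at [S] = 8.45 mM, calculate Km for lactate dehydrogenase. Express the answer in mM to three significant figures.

From v = Vmax[S]/(Km+[S]), Km = [S](Vmax − v)/v.
Km = 8.45 × (10.5 − 8.34) / 8.34 = 18.25/8.34 = 2.19 mM.

2.19 mM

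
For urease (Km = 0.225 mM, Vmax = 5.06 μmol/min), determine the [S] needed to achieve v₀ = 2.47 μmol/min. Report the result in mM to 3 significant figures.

0.215 mM

The required fractional saturation is v/Vmax = 2.47/5.06 = 0.4881.
Then [S]/(Km+[S]) = 0.4881 ⇒ [S] = 0.225 × 0.4881/(1 − 0.4881) = 0.215 mM.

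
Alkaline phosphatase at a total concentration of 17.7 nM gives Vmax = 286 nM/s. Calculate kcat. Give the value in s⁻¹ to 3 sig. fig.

16.2 s⁻¹

kcat = Vmax/[E]total = 286 nM/s / 17.7 nM = 16.2 s⁻¹.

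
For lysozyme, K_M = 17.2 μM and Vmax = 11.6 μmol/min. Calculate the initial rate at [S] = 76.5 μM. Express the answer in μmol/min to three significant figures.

9.47 μmol/min

[S]/(Km+[S]) = 76.5/93.70 = 0.8164, the fractional saturation.
v = 0.8164 × Vmax = 0.8164 × 11.6 = 9.47 μmol/min.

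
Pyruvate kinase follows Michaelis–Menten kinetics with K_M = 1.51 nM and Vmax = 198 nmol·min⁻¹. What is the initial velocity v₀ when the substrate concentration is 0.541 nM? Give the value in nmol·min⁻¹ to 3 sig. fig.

52.2 nmol·min⁻¹

v = Vmax·[S]/(Km + [S]) = 198 × 0.541 / (1.51 + 0.541)
  = 107.1 / 2.051 = 52.2 nmol·min⁻¹.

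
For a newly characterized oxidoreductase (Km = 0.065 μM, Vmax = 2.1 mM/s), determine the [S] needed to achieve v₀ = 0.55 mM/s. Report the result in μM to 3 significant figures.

0.0231 μM

The required fractional saturation is v/Vmax = 0.55/2.1 = 0.2619.
Then [S]/(Km+[S]) = 0.2619 ⇒ [S] = 0.065 × 0.2619/(1 − 0.2619) = 0.0231 μM.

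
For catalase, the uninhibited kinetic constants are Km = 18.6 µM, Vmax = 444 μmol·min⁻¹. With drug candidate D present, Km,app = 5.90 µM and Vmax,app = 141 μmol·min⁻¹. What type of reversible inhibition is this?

uncompetitive

Both Km and Vmax decrease by the same factor (~3.15-fold) — characteristic of uncompetitive inhibition.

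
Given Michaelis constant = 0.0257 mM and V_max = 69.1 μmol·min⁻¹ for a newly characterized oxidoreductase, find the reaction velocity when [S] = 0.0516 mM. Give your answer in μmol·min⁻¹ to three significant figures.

v = Vmax·[S]/(Km + [S]) = 69.1 × 0.0516 / (0.0257 + 0.0516)
  = 3.566 / 0.07730 = 46.1 μmol·min⁻¹.

46.1 μmol·min⁻¹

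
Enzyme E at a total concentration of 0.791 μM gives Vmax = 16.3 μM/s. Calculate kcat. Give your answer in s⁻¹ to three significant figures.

kcat = Vmax/[E]total = 16.3 μM/s / 0.791 μM = 20.6 s⁻¹.

20.6 s⁻¹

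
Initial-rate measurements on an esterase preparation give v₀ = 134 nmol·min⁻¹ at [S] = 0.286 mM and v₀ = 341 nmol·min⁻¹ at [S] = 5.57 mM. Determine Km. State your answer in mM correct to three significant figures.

0.508 mM

From v = Vmax[S]/(Km+[S]), each point gives Vmax = v(Km+[S])/[S].
Equating: 134(Km+0.286)/0.286 = 341(Km+5.57)/5.57.
468.5·Km + 134 = 61.22·Km + 341, so (468.5 − 61.22)·Km = 341 − 134.
Km = 207.0/407.3 = 0.508 mM; then Vmax = 134(0.508+0.286)/0.286 = 372 nmol·min⁻¹.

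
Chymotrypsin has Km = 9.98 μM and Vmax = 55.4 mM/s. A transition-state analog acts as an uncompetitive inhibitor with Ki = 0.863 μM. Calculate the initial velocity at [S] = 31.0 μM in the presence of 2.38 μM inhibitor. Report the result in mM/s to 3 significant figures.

13.6 mM/s

With α = 1 + [I]/Ki = 1 + 2.38/0.863 = 3.758, the uncompetitive rate law is v = (Vmax/α)·[S] / (Km/α + [S]).
v = (55.4/3.758)×31.0 / (9.98/3.758 + 31.0) = 457.0/33.66 = 13.6 mM/s.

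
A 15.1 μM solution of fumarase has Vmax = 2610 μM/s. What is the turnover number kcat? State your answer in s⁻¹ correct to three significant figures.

kcat = Vmax/[E]total = 2610 μM/s / 15.1 μM = 173 s⁻¹.

173 s⁻¹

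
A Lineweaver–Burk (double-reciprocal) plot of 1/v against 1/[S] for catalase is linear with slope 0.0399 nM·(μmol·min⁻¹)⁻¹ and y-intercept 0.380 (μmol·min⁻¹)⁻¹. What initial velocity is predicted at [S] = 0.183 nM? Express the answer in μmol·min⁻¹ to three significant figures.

The y-intercept is 1/Vmax, so Vmax = 1/0.380 = 2.63 μmol·min⁻¹.
The slope is Km/Vmax, so Km = 0.0399 × 2.63 = 0.105 nM.
Then v = 2.63 × 0.183/(0.105 + 0.183) = 1.67 μmol·min⁻¹.

1.67 μmol·min⁻¹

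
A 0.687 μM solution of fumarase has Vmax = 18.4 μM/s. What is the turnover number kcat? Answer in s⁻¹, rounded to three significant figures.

26.8 s⁻¹

kcat = Vmax/[E]total = 18.4 μM/s / 0.687 μM = 26.8 s⁻¹.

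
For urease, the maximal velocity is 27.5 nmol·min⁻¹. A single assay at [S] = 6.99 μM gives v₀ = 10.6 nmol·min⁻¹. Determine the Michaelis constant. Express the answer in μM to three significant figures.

11.1 μM

v/Vmax = 10.6/27.5 = 0.3855 = [S]/(Km+[S]).
So Km + [S] = [S]/0.3855 = 18.13 μM, giving Km = 18.13 − 6.99 = 11.1 μM.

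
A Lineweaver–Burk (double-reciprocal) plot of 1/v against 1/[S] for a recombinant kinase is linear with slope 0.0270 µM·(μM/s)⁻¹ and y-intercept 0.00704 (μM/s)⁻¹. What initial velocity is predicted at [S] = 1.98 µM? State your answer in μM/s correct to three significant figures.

48.4 μM/s

The y-intercept is 1/Vmax, so Vmax = 1/0.00704 = 142 μM/s.
The slope is Km/Vmax, so Km = 0.0270 × 142 = 3.84 µM.
Then v = 142 × 1.98/(3.84 + 1.98) = 48.4 μM/s.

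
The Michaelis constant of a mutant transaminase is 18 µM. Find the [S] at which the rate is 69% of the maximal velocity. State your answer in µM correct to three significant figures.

v/Vmax = [S]/(Km+[S]) = 0.69, so [S] = Km·0.69/(1 − 0.69) = 18 × 2.226.
[S] = 40.1 µM.

40.1 µM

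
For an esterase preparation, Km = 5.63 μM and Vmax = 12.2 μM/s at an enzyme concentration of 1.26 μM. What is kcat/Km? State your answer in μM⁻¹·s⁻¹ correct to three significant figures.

kcat = Vmax/[E]total = 12.2/1.26 = 9.68 s⁻¹.
kcat/Km = 9.68/5.63 = 1.72 μM⁻¹·s⁻¹.

1.72 μM⁻¹·s⁻¹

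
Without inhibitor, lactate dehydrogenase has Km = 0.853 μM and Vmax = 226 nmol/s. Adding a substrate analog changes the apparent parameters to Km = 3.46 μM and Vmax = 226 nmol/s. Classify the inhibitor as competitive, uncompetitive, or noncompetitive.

Km increases (0.853 → 3.46 μM) while Vmax is unchanged — the hallmark of competitive inhibition.

competitive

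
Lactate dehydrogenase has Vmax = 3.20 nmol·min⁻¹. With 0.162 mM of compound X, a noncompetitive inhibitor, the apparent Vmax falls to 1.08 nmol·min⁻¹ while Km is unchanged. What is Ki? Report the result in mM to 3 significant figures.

0.0825 mM

Noncompetitive: Vmax,app = Vmax/α with α = 1 + [I]/Ki.
α = Vmax/Vmax,app = 3.20/1.08 = 2.963.
Since α = 1 + [I]/Ki, [I]/Ki = 2.963 − 1 = 1.963 and Ki = 0.162/1.963 = 0.0825 mM.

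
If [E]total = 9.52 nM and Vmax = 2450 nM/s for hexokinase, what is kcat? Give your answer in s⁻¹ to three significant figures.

257 s⁻¹

kcat = Vmax/[E]total = 2450 nM/s / 9.52 nM = 257 s⁻¹.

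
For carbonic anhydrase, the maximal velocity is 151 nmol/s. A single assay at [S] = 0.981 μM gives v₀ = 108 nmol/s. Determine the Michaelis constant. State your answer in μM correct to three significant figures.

0.391 μM

v/Vmax = 108/151 = 0.7152 = [S]/(Km+[S]).
So Km + [S] = [S]/0.7152 = 1.372 μM, giving Km = 1.372 − 0.981 = 0.391 μM.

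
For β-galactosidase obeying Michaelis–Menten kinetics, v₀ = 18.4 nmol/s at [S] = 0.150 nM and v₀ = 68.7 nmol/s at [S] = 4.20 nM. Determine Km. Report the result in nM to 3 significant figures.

From v = Vmax[S]/(Km+[S]), each point gives Vmax = v(Km+[S])/[S].
Equating: 18.4(Km+0.150)/0.150 = 68.7(Km+4.20)/4.20.
122.7·Km + 18.4 = 16.36·Km + 68.7, so (122.7 − 16.36)·Km = 68.7 − 18.4.
Km = 50.30/106.3 = 0.473 nM; then Vmax = 18.4(0.473+0.150)/0.150 = 76.4 nmol/s.

0.473 nM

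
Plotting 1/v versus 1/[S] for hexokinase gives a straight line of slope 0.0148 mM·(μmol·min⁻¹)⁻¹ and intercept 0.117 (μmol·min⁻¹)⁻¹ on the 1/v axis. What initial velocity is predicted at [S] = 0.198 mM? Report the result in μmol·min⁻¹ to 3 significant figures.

The y-intercept is 1/Vmax, so Vmax = 1/0.117 = 8.55 μmol·min⁻¹.
The slope is Km/Vmax, so Km = 0.0148 × 8.55 = 0.126 mM.
Then v = 8.55 × 0.198/(0.126 + 0.198) = 5.22 μmol·min⁻¹.

5.22 μmol·min⁻¹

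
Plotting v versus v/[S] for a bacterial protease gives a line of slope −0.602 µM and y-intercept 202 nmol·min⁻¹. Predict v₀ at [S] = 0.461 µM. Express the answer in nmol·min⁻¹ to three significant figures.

In the Eadie–Hofstee form v = Vmax − Km·(v/[S]), the slope is −Km and the intercept is Vmax, so Km = 0.602 µM and Vmax = 202 nmol·min⁻¹.
v = 202 × 0.461/(0.602 + 0.461) = 87.6 nmol·min⁻¹.

87.6 nmol·min⁻¹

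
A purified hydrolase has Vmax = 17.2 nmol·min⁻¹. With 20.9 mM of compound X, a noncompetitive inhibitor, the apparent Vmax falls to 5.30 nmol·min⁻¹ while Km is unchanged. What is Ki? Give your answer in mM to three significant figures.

Noncompetitive: Vmax,app = Vmax/α with α = 1 + [I]/Ki.
α = Vmax/Vmax,app = 17.2/5.30 = 3.245.
Ki = [I]/(α − 1) = 20.9/2.245 = 9.31 mM.

9.31 mM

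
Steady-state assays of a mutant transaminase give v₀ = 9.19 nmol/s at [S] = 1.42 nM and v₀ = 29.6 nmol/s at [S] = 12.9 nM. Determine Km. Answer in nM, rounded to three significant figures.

4.89 nM

From v = Vmax[S]/(Km+[S]), each point gives Vmax = v(Km+[S])/[S].
Equating: 9.19(Km+1.42)/1.42 = 29.6(Km+12.9)/12.9.
6.472·Km + 9.19 = 2.295·Km + 29.6, so (6.472 − 2.295)·Km = 29.6 − 9.19.
Km = 20.41/4.177 = 4.89 nM; then Vmax = 9.19(4.89+1.42)/1.42 = 40.8 nmol/s.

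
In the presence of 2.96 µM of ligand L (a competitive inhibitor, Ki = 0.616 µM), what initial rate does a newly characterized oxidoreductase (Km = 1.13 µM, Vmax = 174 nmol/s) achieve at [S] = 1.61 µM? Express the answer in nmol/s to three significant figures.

α = 1 + [I]/Ki = 1 + 2.96/0.616 = 5.805.
For a competitive inhibitor, Vmax is unchanged and the apparent Km becomes α·Km: Km,app = 6.56 µM, Vmax,app = 174 nmol/s.
v = Vmax,app·[S]/(Km,app + [S]) = 174 × 1.61/(6.56 + 1.61) = 34.3 nmol/s.

34.3 nmol/s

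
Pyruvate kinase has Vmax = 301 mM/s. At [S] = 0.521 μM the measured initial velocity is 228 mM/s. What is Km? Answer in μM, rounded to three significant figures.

0.167 μM

From v = Vmax[S]/(Km+[S]), Km = [S](Vmax − v)/v.
Km = 0.521 × (301 − 228) / 228 = 38.03/228 = 0.167 μM.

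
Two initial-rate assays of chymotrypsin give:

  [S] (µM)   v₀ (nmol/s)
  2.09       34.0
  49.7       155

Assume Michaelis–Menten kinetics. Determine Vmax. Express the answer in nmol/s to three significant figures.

From v = Vmax[S]/(Km+[S]), each point gives Vmax = v(Km+[S])/[S].
Equating: 34.0(Km+2.09)/2.09 = 155(Km+49.7)/49.7.
16.27·Km + 34.0 = 3.119·Km + 155, so (16.27 − 3.119)·Km = 155 − 34.0.
Km = 121.0/13.15 = 9.20 µM; then Vmax = 34.0(9.20+2.09)/2.09 = 184 nmol/s.

184 nmol/s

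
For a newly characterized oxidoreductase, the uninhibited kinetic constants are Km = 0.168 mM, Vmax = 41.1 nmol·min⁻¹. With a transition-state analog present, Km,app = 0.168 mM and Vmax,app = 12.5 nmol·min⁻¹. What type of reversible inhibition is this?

Vmax decreases (41.1 → 12.5 nmol·min⁻¹) while Km is unchanged — pure noncompetitive inhibition.

noncompetitive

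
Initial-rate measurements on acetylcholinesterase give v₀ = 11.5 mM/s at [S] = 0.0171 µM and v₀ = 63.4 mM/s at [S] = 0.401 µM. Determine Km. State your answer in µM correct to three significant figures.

0.101 µM

From v = Vmax[S]/(Km+[S]), each point gives Vmax = v(Km+[S])/[S].
Equating: 11.5(Km+0.0171)/0.0171 = 63.4(Km+0.401)/0.401.
672.5·Km + 11.5 = 158.1·Km + 63.4, so (672.5 − 158.1)·Km = 63.4 − 11.5.
Km = 51.90/514.4 = 0.101 µM; then Vmax = 11.5(0.101+0.0171)/0.0171 = 79.4 mM/s.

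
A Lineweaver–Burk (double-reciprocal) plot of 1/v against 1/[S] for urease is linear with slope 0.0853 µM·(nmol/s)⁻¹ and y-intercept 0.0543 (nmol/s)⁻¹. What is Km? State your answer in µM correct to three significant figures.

1.57 µM

y-intercept = 1/Vmax ⇒ Vmax = 18.4 nmol/s; slope = Km/Vmax ⇒ Km = slope × Vmax.
Km = 0.0853 × 18.4 = 1.57 µM.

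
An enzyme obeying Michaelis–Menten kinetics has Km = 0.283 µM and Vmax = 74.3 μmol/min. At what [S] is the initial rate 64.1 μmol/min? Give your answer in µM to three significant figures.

1.78 µM

Rearranging v = Vmax[S]/(Km+[S]) gives [S] = Km·v/(Vmax − v).
[S] = 0.283 × 64.1 / (74.3 − 64.1) = 18.14/10.20 = 1.78 µM.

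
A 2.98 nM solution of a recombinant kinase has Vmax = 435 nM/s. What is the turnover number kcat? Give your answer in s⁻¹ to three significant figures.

kcat = Vmax/[E]total = 435 nM/s / 2.98 nM = 146 s⁻¹.

146 s⁻¹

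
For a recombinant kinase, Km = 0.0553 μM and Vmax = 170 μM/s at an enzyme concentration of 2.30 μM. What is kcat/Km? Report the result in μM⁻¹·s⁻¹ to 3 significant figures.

kcat = Vmax/[E]total = 170/2.30 = 73.9 s⁻¹.
kcat/Km = 73.9/0.0553 = 1340 μM⁻¹·s⁻¹.

1340 μM⁻¹·s⁻¹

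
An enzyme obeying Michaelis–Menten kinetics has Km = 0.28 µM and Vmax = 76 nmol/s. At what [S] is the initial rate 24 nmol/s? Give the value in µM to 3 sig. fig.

Rearranging v = Vmax[S]/(Km+[S]) gives [S] = Km·v/(Vmax − v).
[S] = 0.28 × 24 / (76 − 24) = 6.720/52.00 = 0.129 µM.

0.129 µM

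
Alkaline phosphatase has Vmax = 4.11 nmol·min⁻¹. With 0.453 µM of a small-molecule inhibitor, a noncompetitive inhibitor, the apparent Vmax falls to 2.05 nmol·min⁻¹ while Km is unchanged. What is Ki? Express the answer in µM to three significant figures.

Noncompetitive: Vmax,app = Vmax/α with α = 1 + [I]/Ki.
α = Vmax/Vmax,app = 4.11/2.05 = 2.005.
Ki = [I]/(α − 1) = 0.453/1.005 = 0.451 µM.

0.451 µM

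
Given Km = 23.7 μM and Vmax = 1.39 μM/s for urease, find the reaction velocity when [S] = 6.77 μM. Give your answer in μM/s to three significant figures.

0.309 μM/s

[S]/(Km+[S]) = 6.77/30.47 = 0.2222, the fractional saturation.
v = 0.2222 × Vmax = 0.2222 × 1.39 = 0.309 μM/s.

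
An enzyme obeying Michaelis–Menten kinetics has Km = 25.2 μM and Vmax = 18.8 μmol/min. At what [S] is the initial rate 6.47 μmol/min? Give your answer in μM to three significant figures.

Rearranging v = Vmax[S]/(Km+[S]) gives [S] = Km·v/(Vmax − v).
[S] = 25.2 × 6.47 / (18.8 − 6.47) = 163.0/12.33 = 13.2 μM.

13.2 μM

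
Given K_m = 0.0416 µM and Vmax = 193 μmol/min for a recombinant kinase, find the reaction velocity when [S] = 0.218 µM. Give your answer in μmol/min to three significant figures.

[S]/(Km+[S]) = 0.218/0.2596 = 0.8398, the fractional saturation.
v = 0.8398 × Vmax = 0.8398 × 193 = 162 μmol/min.

162 μmol/min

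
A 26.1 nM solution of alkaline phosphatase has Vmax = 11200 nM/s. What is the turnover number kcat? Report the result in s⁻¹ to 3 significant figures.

kcat = Vmax/[E]total = 11200 nM/s / 26.1 nM = 429 s⁻¹.

429 s⁻¹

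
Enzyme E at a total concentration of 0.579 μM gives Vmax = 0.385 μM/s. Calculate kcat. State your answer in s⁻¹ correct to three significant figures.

kcat = Vmax/[E]total = 0.385 μM/s / 0.579 μM = 0.665 s⁻¹.

0.665 s⁻¹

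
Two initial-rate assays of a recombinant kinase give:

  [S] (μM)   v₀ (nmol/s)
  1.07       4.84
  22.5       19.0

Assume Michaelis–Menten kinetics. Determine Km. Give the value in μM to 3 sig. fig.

From v = Vmax[S]/(Km+[S]), each point gives Vmax = v(Km+[S])/[S].
Equating: 4.84(Km+1.07)/1.07 = 19.0(Km+22.5)/22.5.
4.523·Km + 4.84 = 0.8444·Km + 19.0, so (4.523 − 0.8444)·Km = 19.0 − 4.84.
Km = 14.16/3.679 = 3.85 μM; then Vmax = 4.84(3.85+1.07)/1.07 = 22.3 nmol/s.

3.85 μM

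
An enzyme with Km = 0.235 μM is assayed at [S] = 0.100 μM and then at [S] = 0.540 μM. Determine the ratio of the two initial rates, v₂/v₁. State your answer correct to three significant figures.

Since Vmax cancels, v₂/v₁ = [S]₂(Km+[S]₁) / [S]₁(Km+[S]₂).
= 0.540×(0.235+0.100) / (0.100×(0.235+0.540)) = 0.1809/0.07750 = 2.33.

2.33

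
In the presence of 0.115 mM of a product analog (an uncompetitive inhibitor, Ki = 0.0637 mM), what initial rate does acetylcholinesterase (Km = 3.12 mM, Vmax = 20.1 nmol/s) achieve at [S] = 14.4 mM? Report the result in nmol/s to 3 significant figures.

6.65 nmol/s

With α = 1 + [I]/Ki = 1 + 0.115/0.0637 = 2.805, the uncompetitive rate law is v = (Vmax/α)·[S] / (Km/α + [S]).
v = (20.1/2.805)×14.4 / (3.12/2.805 + 14.4) = 103.2/15.51 = 6.65 nmol/s.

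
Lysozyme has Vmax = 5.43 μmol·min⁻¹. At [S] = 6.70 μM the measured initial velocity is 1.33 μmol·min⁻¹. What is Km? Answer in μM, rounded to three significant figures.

From v = Vmax[S]/(Km+[S]), Km = [S](Vmax − v)/v.
Km = 6.70 × (5.43 − 1.33) / 1.33 = 27.47/1.33 = 20.7 μM.

20.7 μM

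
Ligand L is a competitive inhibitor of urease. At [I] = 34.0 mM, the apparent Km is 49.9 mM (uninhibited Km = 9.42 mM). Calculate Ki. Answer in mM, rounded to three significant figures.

7.91 mM

Competitive: Km,app = α·Km with α = 1 + [I]/Ki.
α = Km,app/Km = 49.9/9.42 = 5.297.
Ki = [I]/(α − 1) = 34.0/4.297 = 7.91 mM.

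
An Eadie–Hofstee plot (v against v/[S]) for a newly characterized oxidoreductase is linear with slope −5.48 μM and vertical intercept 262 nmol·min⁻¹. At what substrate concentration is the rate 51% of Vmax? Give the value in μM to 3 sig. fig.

5.70 μM

The Eadie–Hofstee slope gives Km = 5.48 μM (slope = −Km).
v/Vmax = [S]/(Km+[S]) = 0.51 ⇒ [S] = Km·0.51/(1−0.51) = 5.48 × 1.041 = 5.70 μM.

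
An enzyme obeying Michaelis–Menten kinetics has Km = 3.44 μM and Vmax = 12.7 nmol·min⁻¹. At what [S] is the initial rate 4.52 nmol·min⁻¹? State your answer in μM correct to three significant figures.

1.90 μM

The required fractional saturation is v/Vmax = 4.52/12.7 = 0.3559.
Then [S]/(Km+[S]) = 0.3559 ⇒ [S] = 3.44 × 0.3559/(1 − 0.3559) = 1.90 μM.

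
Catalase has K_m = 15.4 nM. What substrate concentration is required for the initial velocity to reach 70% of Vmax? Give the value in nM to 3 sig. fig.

v/Vmax = [S]/(Km+[S]) = 0.7, so [S] = Km·0.7/(1 − 0.7) = 15.4 × 2.333.
[S] = 35.9 nM.

35.9 nM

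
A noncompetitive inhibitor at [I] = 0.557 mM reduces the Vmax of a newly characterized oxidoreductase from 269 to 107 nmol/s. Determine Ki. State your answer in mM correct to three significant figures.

Noncompetitive: Vmax,app = Vmax/α with α = 1 + [I]/Ki.
α = Vmax/Vmax,app = 269/107 = 2.514.
Since α = 1 + [I]/Ki, [I]/Ki = 2.514 − 1 = 1.514 and Ki = 0.557/1.514 = 0.368 mM.

0.368 mM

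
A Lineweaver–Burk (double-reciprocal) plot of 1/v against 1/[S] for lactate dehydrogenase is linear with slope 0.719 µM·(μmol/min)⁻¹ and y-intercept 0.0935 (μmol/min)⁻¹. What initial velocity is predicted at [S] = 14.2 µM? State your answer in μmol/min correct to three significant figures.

6.94 μmol/min

The y-intercept is 1/Vmax, so Vmax = 1/0.0935 = 10.7 μmol/min.
The slope is Km/Vmax, so Km = 0.719 × 10.7 = 7.69 µM.
Then v = 10.7 × 14.2/(7.69 + 14.2) = 6.94 μmol/min.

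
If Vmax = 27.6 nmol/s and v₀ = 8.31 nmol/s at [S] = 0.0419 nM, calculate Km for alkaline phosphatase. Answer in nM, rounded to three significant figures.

v/Vmax = 8.31/27.6 = 0.3011 = [S]/(Km+[S]).
So Km + [S] = [S]/0.3011 = 0.1392 nM, giving Km = 0.1392 − 0.0419 = 0.0973 nM.

0.0973 nM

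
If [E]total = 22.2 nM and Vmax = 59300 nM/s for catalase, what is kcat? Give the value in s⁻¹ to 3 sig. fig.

2670 s⁻¹

kcat = Vmax/[E]total = 59300 nM/s / 22.2 nM = 2670 s⁻¹.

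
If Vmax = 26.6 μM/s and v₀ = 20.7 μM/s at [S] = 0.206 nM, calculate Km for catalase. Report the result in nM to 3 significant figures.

0.0587 nM

From v = Vmax[S]/(Km+[S]), Km = [S](Vmax − v)/v.
Km = 0.206 × (26.6 − 20.7) / 20.7 = 1.215/20.7 = 0.0587 nM.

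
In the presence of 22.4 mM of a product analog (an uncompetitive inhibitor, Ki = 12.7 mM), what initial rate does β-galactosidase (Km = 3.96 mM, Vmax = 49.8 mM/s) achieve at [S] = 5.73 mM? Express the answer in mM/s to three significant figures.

α = 1 + [I]/Ki = 1 + 22.4/12.7 = 2.764.
For an uncompetitive inhibitor, both parameters are divided by α, giving Vmax/α and Km/α: Km,app = 1.43 mM, Vmax,app = 18.0 mM/s.
v = Vmax,app·[S]/(Km,app + [S]) = 18.0 × 5.73/(1.43 + 5.73) = 14.4 mM/s.

14.4 mM/s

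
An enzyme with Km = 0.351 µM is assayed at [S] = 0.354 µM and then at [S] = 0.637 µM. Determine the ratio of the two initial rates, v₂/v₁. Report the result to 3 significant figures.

1.28

Since Vmax cancels, v₂/v₁ = [S]₂(Km+[S]₁) / [S]₁(Km+[S]₂).
= 0.637×(0.351+0.354) / (0.354×(0.351+0.637)) = 0.4491/0.3498 = 1.28.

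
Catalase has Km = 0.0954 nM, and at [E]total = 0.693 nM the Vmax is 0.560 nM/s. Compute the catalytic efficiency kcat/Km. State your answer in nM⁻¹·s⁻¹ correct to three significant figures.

kcat = Vmax/[E]total = 0.560/0.693 = 0.808 s⁻¹.
kcat/Km = 0.808/0.0954 = 8.47 nM⁻¹·s⁻¹.

8.47 nM⁻¹·s⁻¹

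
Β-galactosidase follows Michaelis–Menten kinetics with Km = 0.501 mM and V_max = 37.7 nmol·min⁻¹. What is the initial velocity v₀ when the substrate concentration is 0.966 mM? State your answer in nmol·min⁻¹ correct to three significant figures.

24.8 nmol·min⁻¹

[S]/(Km+[S]) = 0.966/1.467 = 0.6585, the fractional saturation.
v = 0.6585 × Vmax = 0.6585 × 37.7 = 24.8 nmol·min⁻¹.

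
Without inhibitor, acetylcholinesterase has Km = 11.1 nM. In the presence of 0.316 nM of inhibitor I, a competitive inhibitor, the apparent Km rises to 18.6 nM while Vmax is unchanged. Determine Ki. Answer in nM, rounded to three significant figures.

Competitive: Km,app = α·Km with α = 1 + [I]/Ki.
α = Km,app/Km = 18.6/11.1 = 1.676.
Since α = 1 + [I]/Ki, [I]/Ki = 1.676 − 1 = 0.6757 and Ki = 0.316/0.6757 = 0.468 nM.

0.468 nM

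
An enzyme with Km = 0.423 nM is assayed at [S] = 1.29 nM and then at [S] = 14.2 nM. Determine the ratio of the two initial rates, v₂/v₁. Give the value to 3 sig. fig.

1.29

Since Vmax cancels, v₂/v₁ = [S]₂(Km+[S]₁) / [S]₁(Km+[S]₂).
= 14.2×(0.423+1.29) / (1.29×(0.423+14.2)) = 24.32/18.86 = 1.29.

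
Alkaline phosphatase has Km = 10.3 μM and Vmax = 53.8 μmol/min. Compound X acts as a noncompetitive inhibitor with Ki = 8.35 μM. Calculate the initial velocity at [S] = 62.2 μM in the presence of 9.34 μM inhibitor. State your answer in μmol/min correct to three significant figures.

21.8 μmol/min

With α = 1 + [I]/Ki = 1 + 9.34/8.35 = 2.119, the noncompetitive rate law is v = (Vmax/α)·[S] / (Km + [S]).
v = (53.8/2.119)×62.2 / (10.3 + 62.2) = 1580/72.50 = 21.8 μmol/min.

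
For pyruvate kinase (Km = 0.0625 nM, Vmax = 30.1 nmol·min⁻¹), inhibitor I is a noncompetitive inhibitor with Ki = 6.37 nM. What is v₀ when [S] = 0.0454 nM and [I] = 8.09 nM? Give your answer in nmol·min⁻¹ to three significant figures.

5.58 nmol·min⁻¹

With α = 1 + [I]/Ki = 1 + 8.09/6.37 = 2.270, the noncompetitive rate law is v = (Vmax/α)·[S] / (Km + [S]).
v = (30.1/2.270)×0.0454 / (0.0625 + 0.0454) = 0.6020/0.1079 = 5.58 nmol·min⁻¹.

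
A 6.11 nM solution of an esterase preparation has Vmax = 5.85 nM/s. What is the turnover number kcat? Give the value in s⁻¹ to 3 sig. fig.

kcat = Vmax/[E]total = 5.85 nM/s / 6.11 nM = 0.957 s⁻¹.

0.957 s⁻¹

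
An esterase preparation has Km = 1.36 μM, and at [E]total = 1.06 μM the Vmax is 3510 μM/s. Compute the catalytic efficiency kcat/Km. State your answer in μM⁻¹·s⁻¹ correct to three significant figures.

2430 μM⁻¹·s⁻¹

kcat = Vmax/[E]total = 3510/1.06 = 3310 s⁻¹.
kcat/Km = 3310/1.36 = 2430 μM⁻¹·s⁻¹.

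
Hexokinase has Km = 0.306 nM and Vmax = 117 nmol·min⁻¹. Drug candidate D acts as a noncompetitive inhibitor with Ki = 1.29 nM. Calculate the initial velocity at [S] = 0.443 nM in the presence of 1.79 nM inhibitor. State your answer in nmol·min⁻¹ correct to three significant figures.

With α = 1 + [I]/Ki = 1 + 1.79/1.29 = 2.388, the noncompetitive rate law is v = (Vmax/α)·[S] / (Km + [S]).
v = (117/2.388)×0.443 / (0.306 + 0.443) = 21.71/0.7490 = 29.0 nmol·min⁻¹.

29.0 nmol·min⁻¹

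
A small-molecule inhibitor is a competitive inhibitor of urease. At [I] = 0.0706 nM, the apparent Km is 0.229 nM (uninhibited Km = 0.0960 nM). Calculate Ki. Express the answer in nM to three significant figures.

0.0510 nM

Competitive: Km,app = α·Km with α = 1 + [I]/Ki.
α = Km,app/Km = 0.229/0.0960 = 2.385.
Ki = [I]/(α − 1) = 0.0706/1.385 = 0.0510 nM.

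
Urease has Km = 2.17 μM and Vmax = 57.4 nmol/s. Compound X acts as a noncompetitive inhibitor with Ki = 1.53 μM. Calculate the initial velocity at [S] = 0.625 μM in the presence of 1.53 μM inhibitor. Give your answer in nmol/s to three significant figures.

6.42 nmol/s

α = 1 + [I]/Ki = 1 + 1.53/1.53 = 2.000.
For a noncompetitive inhibitor, Vmax is reduced to Vmax/α while Km is unchanged: Km,app = 2.17 μM, Vmax,app = 28.7 nmol/s.
v = Vmax,app·[S]/(Km,app + [S]) = 28.7 × 0.625/(2.17 + 0.625) = 6.42 nmol/s.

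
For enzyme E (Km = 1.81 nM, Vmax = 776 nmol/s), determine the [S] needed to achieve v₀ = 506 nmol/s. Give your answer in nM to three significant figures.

3.39 nM

Rearranging v = Vmax[S]/(Km+[S]) gives [S] = Km·v/(Vmax − v).
[S] = 1.81 × 506 / (776 − 506) = 915.9/270.0 = 3.39 nM.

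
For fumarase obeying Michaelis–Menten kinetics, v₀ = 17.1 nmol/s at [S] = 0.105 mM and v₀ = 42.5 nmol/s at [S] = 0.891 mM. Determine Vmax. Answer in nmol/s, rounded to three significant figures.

In reciprocal form, 1/v = (Km/Vmax)·(1/[S]) + 1/Vmax. The two points give (1/[S], 1/v) = (9.524, 0.05848) and (1.122, 0.02353).
Slope = (0.05848 − 0.02353)/(9.524 − 1.122) = 0.004160; intercept = 0.05848 − 0.004160×9.524 = 0.01886.
Vmax = 1/intercept = 53.0 nmol/s; Km = slope × Vmax = 0.004160 × 53.0 = 0.221 mM.

53.0 nmol/s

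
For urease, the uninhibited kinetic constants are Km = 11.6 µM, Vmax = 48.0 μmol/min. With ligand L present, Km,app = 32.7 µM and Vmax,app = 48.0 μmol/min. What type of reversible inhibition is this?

Km increases (11.6 → 32.7 µM) while Vmax is unchanged — the hallmark of competitive inhibition.

competitive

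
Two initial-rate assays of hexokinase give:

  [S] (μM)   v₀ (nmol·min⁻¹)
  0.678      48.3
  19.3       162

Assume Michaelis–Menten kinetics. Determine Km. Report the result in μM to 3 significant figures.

From v = Vmax[S]/(Km+[S]), each point gives Vmax = v(Km+[S])/[S].
Equating: 48.3(Km+0.678)/0.678 = 162(Km+19.3)/19.3.
71.24·Km + 48.3 = 8.394·Km + 162, so (71.24 − 8.394)·Km = 162 − 48.3.
Km = 113.7/62.85 = 1.81 μM; then Vmax = 48.3(1.81+0.678)/0.678 = 177 nmol·min⁻¹.

1.81 μM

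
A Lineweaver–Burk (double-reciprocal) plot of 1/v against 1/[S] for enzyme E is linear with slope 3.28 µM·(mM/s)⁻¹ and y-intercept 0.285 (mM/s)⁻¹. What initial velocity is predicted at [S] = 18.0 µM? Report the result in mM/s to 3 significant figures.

2.14 mM/s

The y-intercept is 1/Vmax, so Vmax = 1/0.285 = 3.51 mM/s.
The slope is Km/Vmax, so Km = 3.28 × 3.51 = 11.5 µM.
Then v = 3.51 × 18.0/(11.5 + 18.0) = 2.14 mM/s.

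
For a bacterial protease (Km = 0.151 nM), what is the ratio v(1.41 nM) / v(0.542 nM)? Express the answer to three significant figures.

1.15

Since Vmax cancels, v₂/v₁ = [S]₂(Km+[S]₁) / [S]₁(Km+[S]₂).
= 1.41×(0.151+0.542) / (0.542×(0.151+1.41)) = 0.9771/0.8461 = 1.15.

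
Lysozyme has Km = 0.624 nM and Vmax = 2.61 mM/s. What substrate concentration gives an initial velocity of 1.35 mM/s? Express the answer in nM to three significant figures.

0.669 nM

Rearranging v = Vmax[S]/(Km+[S]) gives [S] = Km·v/(Vmax − v).
[S] = 0.624 × 1.35 / (2.61 − 1.35) = 0.8424/1.260 = 0.669 nM.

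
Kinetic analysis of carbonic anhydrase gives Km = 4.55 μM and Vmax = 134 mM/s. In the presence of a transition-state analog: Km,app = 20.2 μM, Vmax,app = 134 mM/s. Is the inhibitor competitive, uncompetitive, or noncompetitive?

competitive

Km increases (4.55 → 20.2 μM) while Vmax is unchanged — the hallmark of competitive inhibition.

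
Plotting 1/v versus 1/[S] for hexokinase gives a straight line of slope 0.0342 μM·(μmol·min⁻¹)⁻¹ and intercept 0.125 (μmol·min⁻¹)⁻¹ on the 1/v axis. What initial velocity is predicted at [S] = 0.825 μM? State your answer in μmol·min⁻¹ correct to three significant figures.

6.01 μmol·min⁻¹

The y-intercept is 1/Vmax, so Vmax = 1/0.125 = 8.00 μmol·min⁻¹.
The slope is Km/Vmax, so Km = 0.0342 × 8.00 = 0.274 μM.
Then v = 8.00 × 0.825/(0.274 + 0.825) = 6.01 μmol·min⁻¹.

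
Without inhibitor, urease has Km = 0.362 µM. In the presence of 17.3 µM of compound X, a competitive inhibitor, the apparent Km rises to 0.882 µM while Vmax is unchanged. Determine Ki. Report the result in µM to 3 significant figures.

Competitive: Km,app = α·Km with α = 1 + [I]/Ki.
α = Km,app/Km = 0.882/0.362 = 2.436.
Ki = [I]/(α − 1) = 17.3/1.436 = 12.0 µM.

12.0 µM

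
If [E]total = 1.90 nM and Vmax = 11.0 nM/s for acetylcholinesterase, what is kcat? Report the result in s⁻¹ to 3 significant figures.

5.79 s⁻¹

kcat = Vmax/[E]total = 11.0 nM/s / 1.90 nM = 5.79 s⁻¹.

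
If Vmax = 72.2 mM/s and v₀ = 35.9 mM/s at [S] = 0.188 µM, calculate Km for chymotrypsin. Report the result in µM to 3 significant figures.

0.190 µM

From v = Vmax[S]/(Km+[S]), Km = [S](Vmax − v)/v.
Km = 0.188 × (72.2 − 35.9) / 35.9 = 6.824/35.9 = 0.190 µM.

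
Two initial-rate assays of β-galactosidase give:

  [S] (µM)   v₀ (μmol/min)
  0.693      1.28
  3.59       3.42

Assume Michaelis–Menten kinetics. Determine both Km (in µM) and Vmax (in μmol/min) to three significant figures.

Km = 2.39 µM; Vmax = 5.70 μmol/min

From v = Vmax[S]/(Km+[S]), each point gives Vmax = v(Km+[S])/[S].
Equating: 1.28(Km+0.693)/0.693 = 3.42(Km+3.59)/3.59.
1.847·Km + 1.28 = 0.9526·Km + 3.42, so (1.847 − 0.9526)·Km = 3.42 − 1.28.
Km = 2.140/0.8944 = 2.39 µM; then Vmax = 1.28(2.39+0.693)/0.693 = 5.70 μmol/min.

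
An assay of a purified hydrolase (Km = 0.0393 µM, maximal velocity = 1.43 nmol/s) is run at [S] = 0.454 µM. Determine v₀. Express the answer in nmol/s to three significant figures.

v = Vmax·[S]/(Km + [S]) = 1.43 × 0.454 / (0.0393 + 0.454)
  = 0.6492 / 0.4933 = 1.32 nmol/s.

1.32 nmol/s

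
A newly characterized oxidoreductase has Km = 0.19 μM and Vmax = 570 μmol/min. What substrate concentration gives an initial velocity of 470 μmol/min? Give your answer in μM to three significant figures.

0.893 μM

Rearranging v = Vmax[S]/(Km+[S]) gives [S] = Km·v/(Vmax − v).
[S] = 0.19 × 470 / (570 − 470) = 89.30/100.0 = 0.893 μM.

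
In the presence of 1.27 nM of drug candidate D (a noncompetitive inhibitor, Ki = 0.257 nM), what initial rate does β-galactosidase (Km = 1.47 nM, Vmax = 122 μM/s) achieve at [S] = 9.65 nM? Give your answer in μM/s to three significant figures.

With α = 1 + [I]/Ki = 1 + 1.27/0.257 = 5.942, the noncompetitive rate law is v = (Vmax/α)·[S] / (Km + [S]).
v = (122/5.942)×9.65 / (1.47 + 9.65) = 198.1/11.12 = 17.8 μM/s.

17.8 μM/s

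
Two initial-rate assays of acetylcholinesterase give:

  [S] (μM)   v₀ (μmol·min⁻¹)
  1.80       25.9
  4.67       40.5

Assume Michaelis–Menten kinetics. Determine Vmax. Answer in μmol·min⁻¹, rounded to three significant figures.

62.6 μmol·min⁻¹

In reciprocal form, 1/v = (Km/Vmax)·(1/[S]) + 1/Vmax. The two points give (1/[S], 1/v) = (0.5556, 0.03861) and (0.2141, 0.02469).
Slope = (0.03861 − 0.02469)/(0.5556 − 0.2141) = 0.04077; intercept = 0.03861 − 0.04077×0.5556 = 0.01596.
Vmax = 1/intercept = 62.6 μmol·min⁻¹; Km = slope × Vmax = 0.04077 × 62.6 = 2.55 μM.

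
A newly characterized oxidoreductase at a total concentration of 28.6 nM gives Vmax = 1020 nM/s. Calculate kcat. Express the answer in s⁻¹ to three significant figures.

kcat = Vmax/[E]total = 1020 nM/s / 28.6 nM = 35.7 s⁻¹.

35.7 s⁻¹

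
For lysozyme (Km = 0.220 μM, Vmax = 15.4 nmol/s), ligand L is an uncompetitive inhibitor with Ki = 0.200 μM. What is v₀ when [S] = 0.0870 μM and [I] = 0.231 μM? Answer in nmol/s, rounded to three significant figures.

With α = 1 + [I]/Ki = 1 + 0.231/0.200 = 2.155, the uncompetitive rate law is v = (Vmax/α)·[S] / (Km/α + [S]).
v = (15.4/2.155)×0.0870 / (0.220/2.155 + 0.0870) = 0.6217/0.1891 = 3.29 nmol/s.

3.29 nmol/s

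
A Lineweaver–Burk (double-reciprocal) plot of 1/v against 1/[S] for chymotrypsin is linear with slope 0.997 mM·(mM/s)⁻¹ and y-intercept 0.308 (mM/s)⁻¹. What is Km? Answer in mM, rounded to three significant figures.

3.24 mM

y-intercept = 1/Vmax ⇒ Vmax = 3.25 mM/s; slope = Km/Vmax ⇒ Km = slope × Vmax.
Km = 0.997 × 3.25 = 3.24 mM.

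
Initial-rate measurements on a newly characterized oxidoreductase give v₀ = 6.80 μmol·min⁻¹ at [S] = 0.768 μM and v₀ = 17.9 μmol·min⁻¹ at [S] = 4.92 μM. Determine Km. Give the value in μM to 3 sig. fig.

In reciprocal form, 1/v = (Km/Vmax)·(1/[S]) + 1/Vmax. The two points give (1/[S], 1/v) = (1.302, 0.1471) and (0.2033, 0.05587).
Slope = (0.1471 − 0.05587)/(1.302 − 0.2033) = 0.08299; intercept = 0.1471 − 0.08299×1.302 = 0.03900.
Vmax = 1/intercept = 25.6 μmol·min⁻¹; Km = slope × Vmax = 0.08299 × 25.6 = 2.13 μM.

2.13 μM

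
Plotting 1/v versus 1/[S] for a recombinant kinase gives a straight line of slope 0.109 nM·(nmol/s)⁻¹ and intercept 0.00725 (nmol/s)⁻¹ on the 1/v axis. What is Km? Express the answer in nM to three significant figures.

15.0 nM

y-intercept = 1/Vmax ⇒ Vmax = 138 nmol/s; slope = Km/Vmax ⇒ Km = slope × Vmax.
Km = 0.109 × 138 = 15.0 nM.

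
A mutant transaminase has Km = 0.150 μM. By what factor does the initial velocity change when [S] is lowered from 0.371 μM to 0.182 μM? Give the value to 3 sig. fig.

The fractional saturations are [S]/(Km+[S]) = 0.371/0.5210 = 0.7121 and 0.182/0.3320 = 0.5482.
v₂/v₁ is just their ratio: 0.5482/0.7121 = 0.770.

0.770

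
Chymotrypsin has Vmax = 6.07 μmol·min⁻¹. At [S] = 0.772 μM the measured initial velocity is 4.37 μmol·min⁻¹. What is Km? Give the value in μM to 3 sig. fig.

v/Vmax = 4.37/6.07 = 0.7199 = [S]/(Km+[S]).
So Km + [S] = [S]/0.7199 = 1.072 μM, giving Km = 1.072 − 0.772 = 0.300 μM.

0.300 μM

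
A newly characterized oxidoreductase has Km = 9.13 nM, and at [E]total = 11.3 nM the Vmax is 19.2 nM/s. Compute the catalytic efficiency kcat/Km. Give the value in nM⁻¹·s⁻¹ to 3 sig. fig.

kcat = Vmax/[E]total = 19.2/11.3 = 1.70 s⁻¹.
kcat/Km = 1.70/9.13 = 0.186 nM⁻¹·s⁻¹.

0.186 nM⁻¹·s⁻¹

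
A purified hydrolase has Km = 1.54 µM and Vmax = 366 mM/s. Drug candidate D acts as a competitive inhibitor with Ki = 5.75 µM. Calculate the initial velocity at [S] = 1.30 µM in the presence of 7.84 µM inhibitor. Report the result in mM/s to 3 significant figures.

With α = 1 + [I]/Ki = 1 + 7.84/5.75 = 2.363, the competitive rate law is v = Vmax[S] / (αKm + [S]).
v = 366×1.30 / (2.363×1.54 + 1.30) = 475.8/4.940 = 96.3 mM/s.

96.3 mM/s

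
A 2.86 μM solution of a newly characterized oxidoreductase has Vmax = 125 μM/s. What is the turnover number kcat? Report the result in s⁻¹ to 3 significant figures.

43.7 s⁻¹

kcat = Vmax/[E]total = 125 μM/s / 2.86 μM = 43.7 s⁻¹.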